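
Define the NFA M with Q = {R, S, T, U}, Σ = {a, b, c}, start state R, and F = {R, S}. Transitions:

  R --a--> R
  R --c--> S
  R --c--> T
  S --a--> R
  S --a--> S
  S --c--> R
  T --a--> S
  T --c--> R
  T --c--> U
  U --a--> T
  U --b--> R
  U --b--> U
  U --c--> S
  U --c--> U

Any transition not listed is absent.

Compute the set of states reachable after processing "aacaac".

Start in {R}.
Read 'a': R→{R}; now {R}.
Read 'a': R→{R}; now {R}.
Read 'c': R→{S, T}; now {S, T}.
Read 'a': S→{R, S}, T→{S}; now {R, S}.
Read 'a': R→{R}, S→{R, S}; now {R, S}.
Read 'c': R→{S, T}, S→{R}; now {R, S, T}.

{R, S, T}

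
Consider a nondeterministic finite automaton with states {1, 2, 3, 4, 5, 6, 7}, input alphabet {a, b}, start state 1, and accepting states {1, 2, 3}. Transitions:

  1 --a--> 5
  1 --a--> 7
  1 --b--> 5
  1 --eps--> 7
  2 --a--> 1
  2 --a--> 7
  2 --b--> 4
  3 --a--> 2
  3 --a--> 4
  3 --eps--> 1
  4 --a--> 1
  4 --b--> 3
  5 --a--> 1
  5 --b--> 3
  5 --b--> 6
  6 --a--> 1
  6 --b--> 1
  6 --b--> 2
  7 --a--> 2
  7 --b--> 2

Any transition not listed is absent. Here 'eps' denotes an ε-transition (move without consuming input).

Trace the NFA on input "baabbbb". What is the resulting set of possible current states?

Start: ε-closure({1}) = {1, 7}.
Read 'b': 1→{5}, 7→{2}; now {2, 5}.
Read 'a': 2→{1, 7}, 5→{1}; now {1, 7}.
Read 'a': 1→{5, 7}, 7→{2}; now {2, 5, 7}.
Read 'b': 2→{4}, 5→{3, 6}, 7→{2}; union {2, 3, 4, 6}; ε-closure = {1, 2, 3, 4, 6, 7}.
Read 'b': 1→{5}, 2→{4}, 3→∅, 4→{3}, 6→{1, 2}, 7→{2}; union {1, 2, 3, 4, 5}; ε-closure = {1, 2, 3, 4, 5, 7}.
Read 'b': 1→{5}, 2→{4}, 3→∅, 4→{3}, 5→{3, 6}, 7→{2}; union {2, 3, 4, 5, 6}; ε-closure = {1, 2, 3, 4, 5, 6, 7}.
Read 'b': 1→{5}, 2→{4}, 3→∅, 4→{3}, 5→{3, 6}, 6→{1, 2}, 7→{2}; union {1, 2, 3, 4, 5, 6}; ε-closure = {1, 2, 3, 4, 5, 6, 7}.

{1, 2, 3, 4, 5, 6, 7}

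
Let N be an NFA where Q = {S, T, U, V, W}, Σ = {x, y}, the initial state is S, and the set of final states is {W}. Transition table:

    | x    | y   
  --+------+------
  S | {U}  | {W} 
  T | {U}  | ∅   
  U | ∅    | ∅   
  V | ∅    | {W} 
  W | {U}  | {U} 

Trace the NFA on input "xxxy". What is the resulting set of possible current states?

∅

Start in {S}.
Read 'x': S→{U}; now {U}.
Read 'x': U→∅; now ∅.
The set is empty and remains empty for the remaining 2 symbols.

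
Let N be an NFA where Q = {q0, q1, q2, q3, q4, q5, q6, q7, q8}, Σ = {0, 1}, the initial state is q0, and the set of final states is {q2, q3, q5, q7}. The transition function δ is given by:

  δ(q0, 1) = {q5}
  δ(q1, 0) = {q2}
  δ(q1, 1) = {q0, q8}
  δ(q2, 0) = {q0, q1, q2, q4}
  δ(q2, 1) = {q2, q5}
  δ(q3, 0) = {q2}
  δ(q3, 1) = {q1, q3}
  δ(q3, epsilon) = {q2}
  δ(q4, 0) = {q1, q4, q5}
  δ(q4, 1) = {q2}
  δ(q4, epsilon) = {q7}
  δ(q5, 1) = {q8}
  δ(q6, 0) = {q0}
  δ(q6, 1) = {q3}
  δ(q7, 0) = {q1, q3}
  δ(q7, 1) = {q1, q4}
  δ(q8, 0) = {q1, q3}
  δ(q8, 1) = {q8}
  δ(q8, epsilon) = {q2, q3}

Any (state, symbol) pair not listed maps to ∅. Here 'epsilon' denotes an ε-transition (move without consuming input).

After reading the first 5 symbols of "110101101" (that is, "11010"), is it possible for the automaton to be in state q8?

Start in {q0}.
Read '1': {q0} → {q5}.
Read '1': {q5} → {q2, q3, q8}.
Read '0': {q2, q3, q8} → {q0, q1, q2, q3, q4, q7}.
Read '1': {q0, q1, q2, q3, q4, q7} → {q0, q1, q2, q3, q4, q5, q7, q8}.
Read '0': {q0, q1, q2, q3, q4, q5, q7, q8} → {q0, q1, q2, q3, q4, q5, q7}.
State q8 is not in {q0, q1, q2, q3, q4, q5, q7}.

No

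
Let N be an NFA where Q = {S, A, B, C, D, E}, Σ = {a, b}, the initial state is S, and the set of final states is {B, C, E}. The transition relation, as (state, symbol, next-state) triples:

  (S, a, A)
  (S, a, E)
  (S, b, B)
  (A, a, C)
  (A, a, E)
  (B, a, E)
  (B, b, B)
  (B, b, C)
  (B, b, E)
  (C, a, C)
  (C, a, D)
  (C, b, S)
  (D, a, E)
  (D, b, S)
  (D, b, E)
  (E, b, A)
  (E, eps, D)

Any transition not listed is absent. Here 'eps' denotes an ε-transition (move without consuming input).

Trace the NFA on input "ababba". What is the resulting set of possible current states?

{A, C, D, E}

Start in {S}.
Read 'a': {S} → {A, D, E}.
Read 'b': {A, D, E} → {S, A, D, E}.
Read 'a': {S, A, D, E} → {A, C, D, E}.
Read 'b': {A, C, D, E} → {S, A, D, E}.
Read 'b': {S, A, D, E} → {S, A, B, D, E}.
Read 'a': {S, A, B, D, E} → {A, C, D, E}.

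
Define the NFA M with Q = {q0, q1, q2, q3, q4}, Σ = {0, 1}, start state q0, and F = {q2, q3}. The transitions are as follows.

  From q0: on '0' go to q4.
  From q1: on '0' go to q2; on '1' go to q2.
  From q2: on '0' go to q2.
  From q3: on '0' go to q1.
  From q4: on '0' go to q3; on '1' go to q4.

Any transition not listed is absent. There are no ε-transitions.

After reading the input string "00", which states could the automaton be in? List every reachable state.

Start in {q0}.
Read '0': q0→{q4}; now {q4}.
Read '0': q4→{q3}; now {q3}.

{q3}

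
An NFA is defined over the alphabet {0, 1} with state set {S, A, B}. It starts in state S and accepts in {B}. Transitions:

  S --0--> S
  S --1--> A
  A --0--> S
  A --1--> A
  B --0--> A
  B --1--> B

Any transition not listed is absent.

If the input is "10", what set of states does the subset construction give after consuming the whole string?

{S}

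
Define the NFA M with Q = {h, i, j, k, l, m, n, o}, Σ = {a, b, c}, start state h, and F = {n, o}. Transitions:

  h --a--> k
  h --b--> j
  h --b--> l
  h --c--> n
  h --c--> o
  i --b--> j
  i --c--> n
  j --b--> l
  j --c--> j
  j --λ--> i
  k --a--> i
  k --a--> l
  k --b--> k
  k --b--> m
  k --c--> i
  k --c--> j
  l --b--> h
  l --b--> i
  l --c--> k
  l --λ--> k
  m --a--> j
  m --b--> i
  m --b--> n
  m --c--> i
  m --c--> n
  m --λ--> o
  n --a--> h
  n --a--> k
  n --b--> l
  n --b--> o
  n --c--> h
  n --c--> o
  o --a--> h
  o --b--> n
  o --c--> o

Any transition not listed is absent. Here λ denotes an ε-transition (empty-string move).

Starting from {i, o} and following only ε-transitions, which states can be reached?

Begin with {i, o}.
No ε-moves leave this set, so the closure equals the set itself.

{i, o}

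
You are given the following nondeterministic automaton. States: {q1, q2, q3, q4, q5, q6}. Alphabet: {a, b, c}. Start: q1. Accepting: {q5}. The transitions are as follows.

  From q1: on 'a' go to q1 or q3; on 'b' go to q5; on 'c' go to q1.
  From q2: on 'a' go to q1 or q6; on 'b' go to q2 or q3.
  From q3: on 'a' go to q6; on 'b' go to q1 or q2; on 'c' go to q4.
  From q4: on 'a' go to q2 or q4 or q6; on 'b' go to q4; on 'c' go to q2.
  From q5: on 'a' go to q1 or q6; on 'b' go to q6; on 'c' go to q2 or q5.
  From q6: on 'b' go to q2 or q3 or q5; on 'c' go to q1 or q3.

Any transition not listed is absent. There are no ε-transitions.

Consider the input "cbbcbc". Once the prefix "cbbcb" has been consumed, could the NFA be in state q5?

Yes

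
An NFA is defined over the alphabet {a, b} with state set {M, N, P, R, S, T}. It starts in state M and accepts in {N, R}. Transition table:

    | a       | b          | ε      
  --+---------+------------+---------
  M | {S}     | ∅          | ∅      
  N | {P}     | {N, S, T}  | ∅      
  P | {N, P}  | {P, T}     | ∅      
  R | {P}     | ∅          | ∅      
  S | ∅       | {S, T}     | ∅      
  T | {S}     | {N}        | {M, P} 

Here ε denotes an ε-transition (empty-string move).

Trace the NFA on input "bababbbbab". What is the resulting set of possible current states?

∅

Start in {M}.
Read 'b': M→∅; now ∅.
The set is empty and remains empty for the remaining 9 symbols.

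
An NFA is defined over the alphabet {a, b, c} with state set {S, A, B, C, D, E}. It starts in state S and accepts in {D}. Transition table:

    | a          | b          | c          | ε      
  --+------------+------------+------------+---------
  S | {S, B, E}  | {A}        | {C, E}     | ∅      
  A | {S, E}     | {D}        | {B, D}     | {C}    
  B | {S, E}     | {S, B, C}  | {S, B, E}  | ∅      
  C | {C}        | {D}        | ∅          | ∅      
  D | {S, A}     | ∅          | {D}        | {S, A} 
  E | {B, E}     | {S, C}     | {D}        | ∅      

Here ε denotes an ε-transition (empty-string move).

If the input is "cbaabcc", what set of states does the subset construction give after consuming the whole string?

Start in {S}.
Read 'c': S→{C, E}; now {C, E}.
Read 'b': C→{D}, E→{S, C}; union {S, C, D}; ε-closure = {S, A, C, D}.
Read 'a': S→{S, B, E}, A→{S, E}, C→{C}, D→{S, A}; now {S, A, B, C, E}.
Read 'a': S→{S, B, E}, A→{S, E}, B→{S, E}, C→{C}, E→{B, E}; now {S, B, C, E}.
Read 'b': S→{A}, B→{S, B, C}, C→{D}, E→{S, C}; now {S, A, B, C, D}.
Read 'c': S→{C, E}, A→{B, D}, B→{S, B, E}, C→∅, D→{D}; union {S, B, C, D, E}; ε-closure = {S, A, B, C, D, E}.
Read 'c': S→{C, E}, A→{B, D}, B→{S, B, E}, C→∅, D→{D}, E→{D}; union {S, B, C, D, E}; ε-closure = {S, A, B, C, D, E}.

{S, A, B, C, D, E}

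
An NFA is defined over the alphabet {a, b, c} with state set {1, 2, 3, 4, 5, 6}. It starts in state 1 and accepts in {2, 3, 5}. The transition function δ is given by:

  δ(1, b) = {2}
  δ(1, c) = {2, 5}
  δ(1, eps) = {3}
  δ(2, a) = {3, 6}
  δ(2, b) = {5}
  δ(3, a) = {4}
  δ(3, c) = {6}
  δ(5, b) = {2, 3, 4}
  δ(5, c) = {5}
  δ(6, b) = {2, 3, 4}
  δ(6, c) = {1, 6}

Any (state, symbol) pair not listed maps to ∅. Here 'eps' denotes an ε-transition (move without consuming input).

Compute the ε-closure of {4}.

{4}

Begin with {4}.
No ε-moves leave this set, so the closure equals the set itself.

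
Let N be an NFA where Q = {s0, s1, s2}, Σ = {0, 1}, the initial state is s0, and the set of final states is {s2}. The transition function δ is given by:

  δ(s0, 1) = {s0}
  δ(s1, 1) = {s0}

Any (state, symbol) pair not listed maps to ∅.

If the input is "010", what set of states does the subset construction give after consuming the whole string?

Start in {s0}.
Read '0': {s0} → ∅.
The set is empty and remains empty for the remaining 2 symbols.

∅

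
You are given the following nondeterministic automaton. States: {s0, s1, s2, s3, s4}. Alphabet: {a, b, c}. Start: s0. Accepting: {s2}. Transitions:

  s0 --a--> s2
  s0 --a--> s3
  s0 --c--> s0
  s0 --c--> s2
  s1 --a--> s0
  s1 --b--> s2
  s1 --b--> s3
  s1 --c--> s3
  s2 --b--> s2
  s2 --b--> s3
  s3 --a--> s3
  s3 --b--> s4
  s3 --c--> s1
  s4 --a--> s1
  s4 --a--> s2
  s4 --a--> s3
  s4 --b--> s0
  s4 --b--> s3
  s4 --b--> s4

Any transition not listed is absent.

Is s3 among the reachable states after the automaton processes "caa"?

Start in {s0}.
Read 'c': s0→{s0, s2}; now {s0, s2}.
Read 'a': s0→{s2, s3}, s2→∅; now {s2, s3}.
Read 'a': s2→∅, s3→{s3}; now {s3}.
State s3 is in {s3}.

Yes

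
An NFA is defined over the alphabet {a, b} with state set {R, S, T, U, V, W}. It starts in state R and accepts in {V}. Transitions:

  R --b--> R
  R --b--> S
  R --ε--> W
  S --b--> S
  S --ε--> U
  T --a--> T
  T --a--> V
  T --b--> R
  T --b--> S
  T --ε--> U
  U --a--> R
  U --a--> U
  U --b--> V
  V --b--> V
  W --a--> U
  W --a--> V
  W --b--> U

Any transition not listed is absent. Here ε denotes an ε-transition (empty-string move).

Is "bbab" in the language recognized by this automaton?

Yes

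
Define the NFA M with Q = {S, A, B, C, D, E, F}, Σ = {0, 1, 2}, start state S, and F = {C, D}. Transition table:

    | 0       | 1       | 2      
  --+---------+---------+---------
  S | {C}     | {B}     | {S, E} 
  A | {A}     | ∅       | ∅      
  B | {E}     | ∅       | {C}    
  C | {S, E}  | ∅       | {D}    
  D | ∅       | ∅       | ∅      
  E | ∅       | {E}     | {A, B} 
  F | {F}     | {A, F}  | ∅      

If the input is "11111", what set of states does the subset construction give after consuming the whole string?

Start in {S}.
Read '1': S→{B}; now {B}.
Read '1': B→∅; now ∅.
The set is empty and remains empty for the remaining 3 symbols.

∅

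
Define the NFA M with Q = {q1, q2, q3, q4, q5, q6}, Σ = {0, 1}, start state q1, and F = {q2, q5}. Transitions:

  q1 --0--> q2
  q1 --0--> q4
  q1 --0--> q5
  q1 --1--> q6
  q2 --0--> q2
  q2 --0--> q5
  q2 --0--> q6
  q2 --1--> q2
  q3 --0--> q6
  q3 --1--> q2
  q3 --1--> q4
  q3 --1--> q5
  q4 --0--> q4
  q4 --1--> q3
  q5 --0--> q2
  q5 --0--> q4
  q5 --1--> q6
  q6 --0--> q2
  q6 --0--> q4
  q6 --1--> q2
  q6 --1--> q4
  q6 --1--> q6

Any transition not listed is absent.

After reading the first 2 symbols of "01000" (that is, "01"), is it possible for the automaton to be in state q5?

Start in {q1}.
Read '0': q1→{q2, q4, q5}; now {q2, q4, q5}.
Read '1': q2→{q2}, q4→{q3}, q5→{q6}; now {q2, q3, q6}.
State q5 is not in {q2, q3, q6}.

No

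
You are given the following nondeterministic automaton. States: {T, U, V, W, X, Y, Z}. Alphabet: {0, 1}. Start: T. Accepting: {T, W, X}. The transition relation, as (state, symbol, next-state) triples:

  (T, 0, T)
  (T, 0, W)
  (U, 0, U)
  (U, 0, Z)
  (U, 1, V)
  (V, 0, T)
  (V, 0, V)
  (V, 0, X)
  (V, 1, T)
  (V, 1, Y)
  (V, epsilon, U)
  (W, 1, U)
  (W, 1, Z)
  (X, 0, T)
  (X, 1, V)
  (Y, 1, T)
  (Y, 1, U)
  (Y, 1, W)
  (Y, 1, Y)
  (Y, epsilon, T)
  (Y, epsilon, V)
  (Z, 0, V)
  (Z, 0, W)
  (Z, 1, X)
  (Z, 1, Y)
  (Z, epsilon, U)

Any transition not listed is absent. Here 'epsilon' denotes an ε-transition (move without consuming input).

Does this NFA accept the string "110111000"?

No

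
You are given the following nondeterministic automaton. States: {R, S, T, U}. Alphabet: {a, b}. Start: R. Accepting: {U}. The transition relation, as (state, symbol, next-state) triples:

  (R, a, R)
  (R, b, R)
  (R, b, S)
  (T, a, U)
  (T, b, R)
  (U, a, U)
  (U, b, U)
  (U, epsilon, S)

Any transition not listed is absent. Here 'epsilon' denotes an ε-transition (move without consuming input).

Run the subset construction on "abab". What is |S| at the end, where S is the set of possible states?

2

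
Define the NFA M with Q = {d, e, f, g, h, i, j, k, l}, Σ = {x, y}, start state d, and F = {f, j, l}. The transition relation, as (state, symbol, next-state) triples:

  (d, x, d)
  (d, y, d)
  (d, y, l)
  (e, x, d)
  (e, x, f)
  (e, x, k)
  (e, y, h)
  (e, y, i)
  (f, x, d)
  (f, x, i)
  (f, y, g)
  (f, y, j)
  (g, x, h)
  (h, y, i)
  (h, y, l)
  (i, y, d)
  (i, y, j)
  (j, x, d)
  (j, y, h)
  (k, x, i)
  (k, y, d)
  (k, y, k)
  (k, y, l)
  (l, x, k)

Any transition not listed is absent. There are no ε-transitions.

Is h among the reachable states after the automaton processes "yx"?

No

Start in {d}.
Read 'y': d→{d, l}; now {d, l}.
Read 'x': d→{d}, l→{k}; now {d, k}.
State h is not in {d, k}.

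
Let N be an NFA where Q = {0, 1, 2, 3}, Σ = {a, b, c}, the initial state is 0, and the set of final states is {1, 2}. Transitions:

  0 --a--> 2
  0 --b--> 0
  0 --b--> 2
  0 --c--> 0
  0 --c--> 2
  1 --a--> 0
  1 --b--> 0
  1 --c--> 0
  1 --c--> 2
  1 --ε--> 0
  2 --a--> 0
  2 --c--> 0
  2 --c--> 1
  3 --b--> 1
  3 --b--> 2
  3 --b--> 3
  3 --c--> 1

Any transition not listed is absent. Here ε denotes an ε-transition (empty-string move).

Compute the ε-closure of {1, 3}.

{0, 1, 3}

Begin with {1, 3}.
ε-move 1 → 0; add 0.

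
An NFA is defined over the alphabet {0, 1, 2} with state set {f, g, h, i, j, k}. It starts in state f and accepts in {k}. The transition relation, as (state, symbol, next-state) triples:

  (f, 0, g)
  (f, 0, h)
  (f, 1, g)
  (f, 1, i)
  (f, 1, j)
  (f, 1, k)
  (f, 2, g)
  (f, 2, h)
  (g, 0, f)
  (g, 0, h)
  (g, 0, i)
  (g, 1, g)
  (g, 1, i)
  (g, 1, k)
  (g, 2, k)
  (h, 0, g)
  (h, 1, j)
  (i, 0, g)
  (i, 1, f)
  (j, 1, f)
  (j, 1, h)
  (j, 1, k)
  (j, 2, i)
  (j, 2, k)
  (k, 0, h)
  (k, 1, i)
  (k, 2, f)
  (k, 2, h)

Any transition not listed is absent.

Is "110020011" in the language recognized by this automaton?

Yes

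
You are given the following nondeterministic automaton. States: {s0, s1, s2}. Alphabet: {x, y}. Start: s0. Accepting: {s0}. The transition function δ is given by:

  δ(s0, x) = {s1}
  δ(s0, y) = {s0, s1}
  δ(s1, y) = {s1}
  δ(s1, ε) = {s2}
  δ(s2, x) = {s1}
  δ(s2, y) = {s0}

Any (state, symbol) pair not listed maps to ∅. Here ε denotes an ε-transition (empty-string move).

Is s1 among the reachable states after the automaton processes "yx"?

Start in {s0}.
Read 'y': s0→{s0, s1}; union {s0, s1}; ε-closure = {s0, s1, s2}.
Read 'x': s0→{s1}, s1→∅, s2→{s1}; union {s1}; ε-closure = {s1, s2}.
State s1 is in {s1, s2}.

Yes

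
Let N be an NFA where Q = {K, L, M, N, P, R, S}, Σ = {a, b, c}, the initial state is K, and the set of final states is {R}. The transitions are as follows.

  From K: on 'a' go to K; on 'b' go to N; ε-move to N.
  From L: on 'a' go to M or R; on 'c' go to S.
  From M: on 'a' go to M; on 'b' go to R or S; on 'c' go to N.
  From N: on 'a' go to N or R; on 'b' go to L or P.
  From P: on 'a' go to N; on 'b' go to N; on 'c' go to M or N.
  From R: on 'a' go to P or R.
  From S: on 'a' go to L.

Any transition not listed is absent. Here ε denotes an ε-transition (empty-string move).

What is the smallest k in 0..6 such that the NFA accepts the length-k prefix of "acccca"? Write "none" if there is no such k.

1

Start: ε-closure({K}) = {K, N}.
Read 'a': {K, N} → {K, N, R}.
None of the earlier sets intersect F, but {K, N, R} does.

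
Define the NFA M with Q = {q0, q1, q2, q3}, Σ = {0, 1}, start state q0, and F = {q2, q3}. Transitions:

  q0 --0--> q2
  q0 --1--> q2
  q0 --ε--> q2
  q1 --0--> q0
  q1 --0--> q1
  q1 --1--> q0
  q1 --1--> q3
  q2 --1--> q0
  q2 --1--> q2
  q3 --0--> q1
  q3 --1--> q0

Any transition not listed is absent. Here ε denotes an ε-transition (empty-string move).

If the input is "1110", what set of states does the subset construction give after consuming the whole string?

Start: ε-closure({q0}) = {q0, q2}.
Read '1': q0→{q2}, q2→{q0, q2}; now {q0, q2}.
Read '1': q0→{q2}, q2→{q0, q2}; now {q0, q2}.
Read '1': q0→{q2}, q2→{q0, q2}; now {q0, q2}.
Read '0': q0→{q2}, q2→∅; now {q2}.

{q2}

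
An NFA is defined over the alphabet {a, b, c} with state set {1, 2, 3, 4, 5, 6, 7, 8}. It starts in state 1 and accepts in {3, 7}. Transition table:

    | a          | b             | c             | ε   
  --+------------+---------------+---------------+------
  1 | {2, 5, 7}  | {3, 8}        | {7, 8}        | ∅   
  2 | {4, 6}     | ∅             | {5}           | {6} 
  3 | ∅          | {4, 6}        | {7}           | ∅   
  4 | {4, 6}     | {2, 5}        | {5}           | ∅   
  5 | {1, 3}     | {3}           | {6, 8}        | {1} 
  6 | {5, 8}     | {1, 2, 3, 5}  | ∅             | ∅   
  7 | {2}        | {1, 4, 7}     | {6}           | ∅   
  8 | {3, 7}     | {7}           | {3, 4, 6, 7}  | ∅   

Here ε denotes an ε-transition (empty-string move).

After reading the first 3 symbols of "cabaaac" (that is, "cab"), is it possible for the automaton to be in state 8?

Start in {1}.
Read 'c': {1} → {7, 8}.
Read 'a': {7, 8} → {2, 3, 6, 7}.
Read 'b': {2, 3, 6, 7} → {1, 2, 3, 4, 5, 6, 7}.
State 8 is not in {1, 2, 3, 4, 5, 6, 7}.

No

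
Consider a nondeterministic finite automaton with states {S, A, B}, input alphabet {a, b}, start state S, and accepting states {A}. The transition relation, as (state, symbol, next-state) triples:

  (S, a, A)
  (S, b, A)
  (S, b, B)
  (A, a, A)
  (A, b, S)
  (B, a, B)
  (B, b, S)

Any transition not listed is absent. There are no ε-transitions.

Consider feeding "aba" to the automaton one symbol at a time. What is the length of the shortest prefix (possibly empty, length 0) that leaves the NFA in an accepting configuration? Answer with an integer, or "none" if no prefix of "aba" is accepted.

1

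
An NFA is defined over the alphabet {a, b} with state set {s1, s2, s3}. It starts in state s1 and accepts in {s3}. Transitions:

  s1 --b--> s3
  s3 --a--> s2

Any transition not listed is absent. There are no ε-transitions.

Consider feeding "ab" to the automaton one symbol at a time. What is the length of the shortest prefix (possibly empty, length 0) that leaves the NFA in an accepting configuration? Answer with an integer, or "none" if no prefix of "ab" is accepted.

none

Start in {s1}.
Read 'a': {s1} → ∅.
The set is empty and remains empty for the remaining 1 symbol.
No reachable set along the way intersects F.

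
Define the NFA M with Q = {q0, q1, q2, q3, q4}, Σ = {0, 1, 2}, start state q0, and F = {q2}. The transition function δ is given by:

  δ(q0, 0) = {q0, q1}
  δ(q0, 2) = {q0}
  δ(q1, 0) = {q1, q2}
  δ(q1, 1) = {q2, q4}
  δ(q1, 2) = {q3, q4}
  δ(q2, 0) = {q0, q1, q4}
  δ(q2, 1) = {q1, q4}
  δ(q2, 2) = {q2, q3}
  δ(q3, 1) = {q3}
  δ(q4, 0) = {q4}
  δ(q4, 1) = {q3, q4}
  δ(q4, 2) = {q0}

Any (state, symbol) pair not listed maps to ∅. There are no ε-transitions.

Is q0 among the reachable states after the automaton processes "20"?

Yes

Start in {q0}.
Read '2': q0→{q0}; now {q0}.
Read '0': q0→{q0, q1}; now {q0, q1}.
State q0 is in {q0, q1}.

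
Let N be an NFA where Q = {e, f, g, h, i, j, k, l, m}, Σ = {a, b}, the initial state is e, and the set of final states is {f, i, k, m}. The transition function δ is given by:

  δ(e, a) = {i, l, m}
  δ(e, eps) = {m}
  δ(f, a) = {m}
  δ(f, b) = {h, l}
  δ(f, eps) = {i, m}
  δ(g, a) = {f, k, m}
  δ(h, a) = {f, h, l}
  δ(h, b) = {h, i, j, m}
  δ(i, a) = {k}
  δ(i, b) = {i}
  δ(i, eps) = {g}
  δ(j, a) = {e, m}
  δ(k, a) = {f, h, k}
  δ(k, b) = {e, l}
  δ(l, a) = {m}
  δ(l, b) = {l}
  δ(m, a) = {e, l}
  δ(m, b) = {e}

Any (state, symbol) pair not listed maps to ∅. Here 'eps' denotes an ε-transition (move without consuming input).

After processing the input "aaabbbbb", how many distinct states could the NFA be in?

Start: ε-closure({e}) = {e, m}.
Read 'a': {e, m} → {e, g, i, l, m}.
Read 'a': {e, g, i, l, m} → {e, f, g, i, k, l, m}.
Read 'a': {e, f, g, i, k, l, m} → {e, f, g, h, i, k, l, m}.
Read 'b': {e, f, g, h, i, k, l, m} → {e, g, h, i, j, l, m}.
Read 'b': {e, g, h, i, j, l, m} → {e, g, h, i, j, l, m}.
Read 'b': {e, g, h, i, j, l, m} → {e, g, h, i, j, l, m}.
Read 'b': {e, g, h, i, j, l, m} → {e, g, h, i, j, l, m}.
Read 'b': {e, g, h, i, j, l, m} → {e, g, h, i, j, l, m}.
That set has 7 states.

7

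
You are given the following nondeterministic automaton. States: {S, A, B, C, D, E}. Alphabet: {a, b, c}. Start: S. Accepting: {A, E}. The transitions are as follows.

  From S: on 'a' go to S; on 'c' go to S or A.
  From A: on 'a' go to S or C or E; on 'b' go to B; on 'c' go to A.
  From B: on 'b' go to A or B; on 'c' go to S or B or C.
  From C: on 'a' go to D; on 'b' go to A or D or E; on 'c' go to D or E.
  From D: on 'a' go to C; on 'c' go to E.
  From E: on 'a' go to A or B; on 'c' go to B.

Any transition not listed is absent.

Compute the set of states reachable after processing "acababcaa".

{S, A, B, C, D, E}

Start in {S}.
Read 'a': S→{S}; now {S}.
Read 'c': S→{S, A}; now {S, A}.
Read 'a': S→{S}, A→{S, C, E}; now {S, C, E}.
Read 'b': S→∅, C→{A, D, E}, E→∅; now {A, D, E}.
Read 'a': A→{S, C, E}, D→{C}, E→{A, B}; now {S, A, B, C, E}.
Read 'b': S→∅, A→{B}, B→{A, B}, C→{A, D, E}, E→∅; now {A, B, D, E}.
Read 'c': A→{A}, B→{S, B, C}, D→{E}, E→{B}; now {S, A, B, C, E}.
Read 'a': S→{S}, A→{S, C, E}, B→∅, C→{D}, E→{A, B}; now {S, A, B, C, D, E}.
Read 'a': S→{S}, A→{S, C, E}, B→∅, C→{D}, D→{C}, E→{A, B}; now {S, A, B, C, D, E}.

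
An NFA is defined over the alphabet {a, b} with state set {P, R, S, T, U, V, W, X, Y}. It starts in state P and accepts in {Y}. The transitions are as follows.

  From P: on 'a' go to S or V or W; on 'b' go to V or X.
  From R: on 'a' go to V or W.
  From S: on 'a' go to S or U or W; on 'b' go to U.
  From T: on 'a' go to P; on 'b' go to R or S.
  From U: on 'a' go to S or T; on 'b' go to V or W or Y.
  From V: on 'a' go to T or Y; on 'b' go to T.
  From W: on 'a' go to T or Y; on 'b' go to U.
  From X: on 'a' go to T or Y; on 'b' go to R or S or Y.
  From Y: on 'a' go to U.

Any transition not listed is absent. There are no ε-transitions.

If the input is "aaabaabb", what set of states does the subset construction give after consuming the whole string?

{R, S, T, U, V, W, Y}

Start in {P}.
Read 'a': P→{S, V, W}; now {S, V, W}.
Read 'a': S→{S, U, W}, V→{T, Y}, W→{T, Y}; now {S, T, U, W, Y}.
Read 'a': S→{S, U, W}, T→{P}, U→{S, T}, W→{T, Y}, Y→{U}; now {P, S, T, U, W, Y}.
Read 'b': P→{V, X}, S→{U}, T→{R, S}, U→{V, W, Y}, W→{U}, Y→∅; now {R, S, U, V, W, X, Y}.
Read 'a': R→{V, W}, S→{S, U, W}, U→{S, T}, V→{T, Y}, W→{T, Y}, X→{T, Y}, Y→{U}; now {S, T, U, V, W, Y}.
Read 'a': S→{S, U, W}, T→{P}, U→{S, T}, V→{T, Y}, W→{T, Y}, Y→{U}; now {P, S, T, U, W, Y}.
Read 'b': P→{V, X}, S→{U}, T→{R, S}, U→{V, W, Y}, W→{U}, Y→∅; now {R, S, U, V, W, X, Y}.
Read 'b': R→∅, S→{U}, U→{V, W, Y}, V→{T}, W→{U}, X→{R, S, Y}, Y→∅; now {R, S, T, U, V, W, Y}.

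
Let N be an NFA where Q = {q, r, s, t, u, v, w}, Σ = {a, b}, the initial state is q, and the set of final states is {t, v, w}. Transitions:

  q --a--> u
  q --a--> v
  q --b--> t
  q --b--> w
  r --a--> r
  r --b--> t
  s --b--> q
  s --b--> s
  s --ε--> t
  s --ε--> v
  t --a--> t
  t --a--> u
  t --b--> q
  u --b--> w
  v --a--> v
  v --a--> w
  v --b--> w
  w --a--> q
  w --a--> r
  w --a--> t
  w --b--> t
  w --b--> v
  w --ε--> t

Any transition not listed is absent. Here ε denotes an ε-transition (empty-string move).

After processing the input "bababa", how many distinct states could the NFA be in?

5

Start in {q}.
Read 'b': q→{t, w}; now {t, w}.
Read 'a': t→{t, u}, w→{q, r, t}; now {q, r, t, u}.
Read 'b': q→{t, w}, r→{t}, t→{q}, u→{w}; now {q, t, w}.
Read 'a': q→{u, v}, t→{t, u}, w→{q, r, t}; now {q, r, t, u, v}.
Read 'b': q→{t, w}, r→{t}, t→{q}, u→{w}, v→{w}; now {q, t, w}.
Read 'a': q→{u, v}, t→{t, u}, w→{q, r, t}; now {q, r, t, u, v}.
That set has 5 states.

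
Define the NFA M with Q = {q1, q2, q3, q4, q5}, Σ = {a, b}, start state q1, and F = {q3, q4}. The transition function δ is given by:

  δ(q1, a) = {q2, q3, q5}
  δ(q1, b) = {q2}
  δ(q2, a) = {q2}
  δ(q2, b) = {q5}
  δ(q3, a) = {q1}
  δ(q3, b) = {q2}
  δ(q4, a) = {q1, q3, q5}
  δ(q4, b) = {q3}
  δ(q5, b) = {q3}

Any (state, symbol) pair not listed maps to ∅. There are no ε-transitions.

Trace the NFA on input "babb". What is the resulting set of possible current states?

{q3}

Start in {q1}.
Read 'b': q1→{q2}; now {q2}.
Read 'a': q2→{q2}; now {q2}.
Read 'b': q2→{q5}; now {q5}.
Read 'b': q5→{q3}; now {q3}.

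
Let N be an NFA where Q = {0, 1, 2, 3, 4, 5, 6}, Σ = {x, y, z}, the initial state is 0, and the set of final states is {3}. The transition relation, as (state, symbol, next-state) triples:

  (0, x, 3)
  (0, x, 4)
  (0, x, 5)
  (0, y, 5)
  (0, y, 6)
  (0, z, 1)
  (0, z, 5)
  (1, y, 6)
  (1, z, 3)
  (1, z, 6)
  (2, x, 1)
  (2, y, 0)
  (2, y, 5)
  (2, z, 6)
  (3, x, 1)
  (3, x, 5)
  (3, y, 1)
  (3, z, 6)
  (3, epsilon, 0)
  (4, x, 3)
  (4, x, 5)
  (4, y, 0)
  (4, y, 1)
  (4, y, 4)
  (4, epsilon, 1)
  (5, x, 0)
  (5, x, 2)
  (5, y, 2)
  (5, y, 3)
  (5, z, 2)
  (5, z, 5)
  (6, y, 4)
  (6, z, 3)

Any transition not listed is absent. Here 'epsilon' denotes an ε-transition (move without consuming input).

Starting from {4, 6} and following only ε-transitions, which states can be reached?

Begin with {4, 6}.
ε-move 4 → 1; add 1.

{1, 4, 6}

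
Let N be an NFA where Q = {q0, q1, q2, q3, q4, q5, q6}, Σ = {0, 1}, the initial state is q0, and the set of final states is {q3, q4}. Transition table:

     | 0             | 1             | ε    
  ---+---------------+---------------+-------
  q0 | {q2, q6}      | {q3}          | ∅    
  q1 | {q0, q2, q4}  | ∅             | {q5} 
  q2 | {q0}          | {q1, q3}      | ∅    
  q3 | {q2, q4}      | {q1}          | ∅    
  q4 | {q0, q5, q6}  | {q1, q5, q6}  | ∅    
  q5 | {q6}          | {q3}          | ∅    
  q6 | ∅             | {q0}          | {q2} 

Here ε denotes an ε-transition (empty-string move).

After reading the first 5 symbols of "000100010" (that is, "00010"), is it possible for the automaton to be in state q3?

No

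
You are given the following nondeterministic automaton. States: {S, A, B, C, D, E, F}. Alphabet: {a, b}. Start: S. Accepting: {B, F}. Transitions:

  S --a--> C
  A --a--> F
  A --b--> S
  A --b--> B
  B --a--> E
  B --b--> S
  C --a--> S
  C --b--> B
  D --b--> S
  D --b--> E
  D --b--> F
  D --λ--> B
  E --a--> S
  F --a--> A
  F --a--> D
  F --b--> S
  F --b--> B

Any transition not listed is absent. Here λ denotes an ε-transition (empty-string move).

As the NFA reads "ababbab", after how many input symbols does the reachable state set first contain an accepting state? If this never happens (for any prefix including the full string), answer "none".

2

Start in {S}.
Read 'a': S→{C}; now {C}.
Read 'b': C→{B}; now {B}.
None of the earlier sets intersect F, but {B} does.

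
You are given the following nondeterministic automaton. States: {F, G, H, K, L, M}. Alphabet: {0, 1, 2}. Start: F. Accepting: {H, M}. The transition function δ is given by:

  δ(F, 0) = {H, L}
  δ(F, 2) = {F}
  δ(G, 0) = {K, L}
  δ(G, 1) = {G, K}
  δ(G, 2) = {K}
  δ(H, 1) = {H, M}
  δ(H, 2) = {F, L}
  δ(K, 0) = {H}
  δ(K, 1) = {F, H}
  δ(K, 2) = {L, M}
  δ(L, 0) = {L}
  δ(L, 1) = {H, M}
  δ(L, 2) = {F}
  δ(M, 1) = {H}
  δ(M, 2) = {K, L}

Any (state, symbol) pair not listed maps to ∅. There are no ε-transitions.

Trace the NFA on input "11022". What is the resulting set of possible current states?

Start in {F}.
Read '1': F→∅; now ∅.
The set is empty and remains empty for the remaining 4 symbols.

∅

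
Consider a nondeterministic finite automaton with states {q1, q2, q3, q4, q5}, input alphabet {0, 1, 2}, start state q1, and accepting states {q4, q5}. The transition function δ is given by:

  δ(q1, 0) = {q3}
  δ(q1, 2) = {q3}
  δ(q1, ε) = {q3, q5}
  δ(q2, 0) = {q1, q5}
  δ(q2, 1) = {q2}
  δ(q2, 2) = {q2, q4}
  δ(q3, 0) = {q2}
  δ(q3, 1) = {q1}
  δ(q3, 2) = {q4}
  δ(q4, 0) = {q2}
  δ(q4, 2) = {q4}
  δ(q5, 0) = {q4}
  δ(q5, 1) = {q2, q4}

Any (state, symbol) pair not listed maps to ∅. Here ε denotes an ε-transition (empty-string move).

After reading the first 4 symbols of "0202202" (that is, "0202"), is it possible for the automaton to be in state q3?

Yes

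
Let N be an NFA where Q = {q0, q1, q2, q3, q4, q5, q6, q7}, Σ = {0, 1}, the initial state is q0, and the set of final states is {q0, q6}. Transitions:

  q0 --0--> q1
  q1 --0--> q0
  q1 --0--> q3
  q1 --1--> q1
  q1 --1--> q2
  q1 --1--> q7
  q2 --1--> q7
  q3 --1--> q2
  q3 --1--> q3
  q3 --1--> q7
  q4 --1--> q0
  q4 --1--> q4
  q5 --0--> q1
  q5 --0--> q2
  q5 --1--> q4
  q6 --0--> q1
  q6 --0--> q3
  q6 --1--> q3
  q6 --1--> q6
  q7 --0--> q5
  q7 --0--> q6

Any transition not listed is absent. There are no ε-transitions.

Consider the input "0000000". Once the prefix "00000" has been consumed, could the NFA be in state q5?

Start in {q0}.
Read '0': q0→{q1}; now {q1}.
Read '0': q1→{q0, q3}; now {q0, q3}.
Read '0': q0→{q1}, q3→∅; now {q1}.
Read '0': q1→{q0, q3}; now {q0, q3}.
Read '0': q0→{q1}, q3→∅; now {q1}.
State q5 is not in {q1}.

No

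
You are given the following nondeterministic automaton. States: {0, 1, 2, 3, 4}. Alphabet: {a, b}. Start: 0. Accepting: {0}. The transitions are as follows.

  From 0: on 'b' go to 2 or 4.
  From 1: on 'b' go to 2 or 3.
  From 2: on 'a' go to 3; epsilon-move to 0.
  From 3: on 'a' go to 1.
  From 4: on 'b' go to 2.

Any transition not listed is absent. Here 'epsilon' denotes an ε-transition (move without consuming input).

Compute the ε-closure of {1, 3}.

{1, 3}

Begin with {1, 3}.
No ε-moves leave this set, so the closure equals the set itself.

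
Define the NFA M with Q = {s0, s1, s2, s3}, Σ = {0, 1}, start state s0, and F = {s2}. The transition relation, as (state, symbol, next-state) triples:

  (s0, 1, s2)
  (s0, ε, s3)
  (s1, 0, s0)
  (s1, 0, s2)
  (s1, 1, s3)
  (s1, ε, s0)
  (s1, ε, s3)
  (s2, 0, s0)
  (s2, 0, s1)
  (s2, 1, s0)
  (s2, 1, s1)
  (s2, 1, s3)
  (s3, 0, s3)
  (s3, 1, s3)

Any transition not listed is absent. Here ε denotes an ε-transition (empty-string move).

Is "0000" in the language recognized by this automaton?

No

Start: ε-closure({s0}) = {s0, s3}.
Read '0': s0→∅, s3→{s3}; now {s3}.
Read '0': s3→{s3}; now {s3}.
Read '0': s3→{s3}; now {s3}.
Read '0': s3→{s3}; now {s3}.
The final set {s3} contains no accepting state.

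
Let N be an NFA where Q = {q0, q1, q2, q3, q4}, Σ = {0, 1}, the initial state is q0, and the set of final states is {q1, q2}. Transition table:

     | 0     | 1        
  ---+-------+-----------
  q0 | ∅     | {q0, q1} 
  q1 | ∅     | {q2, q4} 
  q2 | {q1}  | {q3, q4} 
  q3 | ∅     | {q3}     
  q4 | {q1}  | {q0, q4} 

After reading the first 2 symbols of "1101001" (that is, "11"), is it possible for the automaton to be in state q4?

Yes

Start in {q0}.
Read '1': {q0} → {q0, q1}.
Read '1': {q0, q1} → {q0, q1, q2, q4}.
State q4 is in {q0, q1, q2, q4}.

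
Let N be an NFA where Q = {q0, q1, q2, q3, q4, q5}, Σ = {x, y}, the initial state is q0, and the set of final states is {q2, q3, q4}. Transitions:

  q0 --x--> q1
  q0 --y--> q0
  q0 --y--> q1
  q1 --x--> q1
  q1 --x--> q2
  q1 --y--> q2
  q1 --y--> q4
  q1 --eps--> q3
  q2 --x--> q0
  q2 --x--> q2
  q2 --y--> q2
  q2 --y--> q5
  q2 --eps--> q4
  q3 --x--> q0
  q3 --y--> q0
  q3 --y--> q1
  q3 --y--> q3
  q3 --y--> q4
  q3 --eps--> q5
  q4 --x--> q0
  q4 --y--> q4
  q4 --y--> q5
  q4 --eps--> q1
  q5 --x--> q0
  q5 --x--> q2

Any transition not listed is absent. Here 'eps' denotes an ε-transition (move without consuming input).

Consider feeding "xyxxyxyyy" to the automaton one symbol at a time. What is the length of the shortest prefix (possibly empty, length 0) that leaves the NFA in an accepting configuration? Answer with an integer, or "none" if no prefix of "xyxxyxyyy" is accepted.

Start in {q0}.
Read 'x': q0→{q1}; union {q1}; ε-closure = {q1, q3, q5}.
None of the earlier sets intersect F, but {q1, q3, q5} does.

1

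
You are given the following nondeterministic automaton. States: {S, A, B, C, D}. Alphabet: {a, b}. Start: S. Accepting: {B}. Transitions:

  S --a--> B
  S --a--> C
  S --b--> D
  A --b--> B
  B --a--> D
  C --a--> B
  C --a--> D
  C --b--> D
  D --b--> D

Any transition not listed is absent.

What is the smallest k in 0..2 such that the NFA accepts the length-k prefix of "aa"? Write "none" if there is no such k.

Start in {S}.
Read 'a': {S} → {B, C}.
None of the earlier sets intersect F, but {B, C} does.

1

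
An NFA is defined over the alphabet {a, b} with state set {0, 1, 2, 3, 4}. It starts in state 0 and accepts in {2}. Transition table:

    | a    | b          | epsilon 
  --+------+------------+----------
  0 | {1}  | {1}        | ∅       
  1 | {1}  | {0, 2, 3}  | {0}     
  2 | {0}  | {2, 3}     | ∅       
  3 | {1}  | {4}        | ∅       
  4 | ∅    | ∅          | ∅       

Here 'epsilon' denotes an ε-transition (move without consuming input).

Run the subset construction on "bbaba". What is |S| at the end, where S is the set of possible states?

2

Start in {0}.
Read 'b': 0→{1}; union {1}; ε-closure = {0, 1}.
Read 'b': 0→{1}, 1→{0, 2, 3}; now {0, 1, 2, 3}.
Read 'a': 0→{1}, 1→{1}, 2→{0}, 3→{1}; now {0, 1}.
Read 'b': 0→{1}, 1→{0, 2, 3}; now {0, 1, 2, 3}.
Read 'a': 0→{1}, 1→{1}, 2→{0}, 3→{1}; now {0, 1}.
That set has 2 states.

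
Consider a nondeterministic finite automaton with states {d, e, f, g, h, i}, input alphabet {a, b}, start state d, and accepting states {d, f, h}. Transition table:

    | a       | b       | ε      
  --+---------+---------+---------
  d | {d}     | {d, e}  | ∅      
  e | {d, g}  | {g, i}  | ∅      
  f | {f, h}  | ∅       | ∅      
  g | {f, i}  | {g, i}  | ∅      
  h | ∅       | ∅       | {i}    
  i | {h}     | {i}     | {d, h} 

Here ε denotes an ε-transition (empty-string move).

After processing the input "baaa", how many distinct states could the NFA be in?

Start in {d}.
Read 'b': d→{d, e}; now {d, e}.
Read 'a': d→{d}, e→{d, g}; now {d, g}.
Read 'a': d→{d}, g→{f, i}; union {d, f, i}; ε-closure = {d, f, h, i}.
Read 'a': d→{d}, f→{f, h}, h→∅, i→{h}; union {d, f, h}; ε-closure = {d, f, h, i}.
That set has 4 states.

4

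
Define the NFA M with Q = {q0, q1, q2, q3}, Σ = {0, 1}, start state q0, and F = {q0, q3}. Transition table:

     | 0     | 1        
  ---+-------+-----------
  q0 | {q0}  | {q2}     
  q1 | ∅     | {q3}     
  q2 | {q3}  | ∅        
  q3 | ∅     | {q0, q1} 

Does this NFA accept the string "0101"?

Yes

Start in {q0}.
Read '0': q0→{q0}; now {q0}.
Read '1': q0→{q2}; now {q2}.
Read '0': q2→{q3}; now {q3}.
Read '1': q3→{q0, q1}; now {q0, q1}.
The final set {q0, q1} contains the accepting state q0.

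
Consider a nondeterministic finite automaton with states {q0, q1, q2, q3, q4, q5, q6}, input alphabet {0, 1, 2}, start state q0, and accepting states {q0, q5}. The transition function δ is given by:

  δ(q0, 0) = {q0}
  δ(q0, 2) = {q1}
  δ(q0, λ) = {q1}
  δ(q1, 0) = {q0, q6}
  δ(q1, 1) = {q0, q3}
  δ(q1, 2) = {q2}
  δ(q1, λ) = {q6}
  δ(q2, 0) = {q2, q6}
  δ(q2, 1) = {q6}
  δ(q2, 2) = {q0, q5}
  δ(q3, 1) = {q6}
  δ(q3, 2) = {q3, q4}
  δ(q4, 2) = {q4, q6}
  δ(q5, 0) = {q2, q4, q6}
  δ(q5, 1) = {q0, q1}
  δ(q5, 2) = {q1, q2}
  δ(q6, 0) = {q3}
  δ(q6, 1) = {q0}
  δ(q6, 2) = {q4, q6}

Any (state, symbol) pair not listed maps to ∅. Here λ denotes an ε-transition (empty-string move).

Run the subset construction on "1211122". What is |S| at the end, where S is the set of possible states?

7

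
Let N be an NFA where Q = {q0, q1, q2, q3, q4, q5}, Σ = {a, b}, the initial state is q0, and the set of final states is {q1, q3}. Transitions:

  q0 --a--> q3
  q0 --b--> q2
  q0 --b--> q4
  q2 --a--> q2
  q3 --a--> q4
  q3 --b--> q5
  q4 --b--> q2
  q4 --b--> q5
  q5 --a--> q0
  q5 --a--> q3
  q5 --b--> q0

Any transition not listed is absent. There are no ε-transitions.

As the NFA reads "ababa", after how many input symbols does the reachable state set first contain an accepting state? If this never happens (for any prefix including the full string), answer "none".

1

Start in {q0}.
Read 'a': {q0} → {q3}.
None of the earlier sets intersect F, but {q3} does.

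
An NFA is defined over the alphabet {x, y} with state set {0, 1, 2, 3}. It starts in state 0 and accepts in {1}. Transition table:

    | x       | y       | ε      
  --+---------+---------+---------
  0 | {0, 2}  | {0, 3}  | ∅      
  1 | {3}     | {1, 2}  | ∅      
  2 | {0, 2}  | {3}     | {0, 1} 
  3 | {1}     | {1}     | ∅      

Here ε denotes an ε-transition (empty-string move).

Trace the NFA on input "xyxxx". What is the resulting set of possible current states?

{0, 1, 2, 3}

Start in {0}.
Read 'x': 0→{0, 2}; union {0, 2}; ε-closure = {0, 1, 2}.
Read 'y': 0→{0, 3}, 1→{1, 2}, 2→{3}; now {0, 1, 2, 3}.
Read 'x': 0→{0, 2}, 1→{3}, 2→{0, 2}, 3→{1}; now {0, 1, 2, 3}.
Read 'x': 0→{0, 2}, 1→{3}, 2→{0, 2}, 3→{1}; now {0, 1, 2, 3}.
Read 'x': 0→{0, 2}, 1→{3}, 2→{0, 2}, 3→{1}; now {0, 1, 2, 3}.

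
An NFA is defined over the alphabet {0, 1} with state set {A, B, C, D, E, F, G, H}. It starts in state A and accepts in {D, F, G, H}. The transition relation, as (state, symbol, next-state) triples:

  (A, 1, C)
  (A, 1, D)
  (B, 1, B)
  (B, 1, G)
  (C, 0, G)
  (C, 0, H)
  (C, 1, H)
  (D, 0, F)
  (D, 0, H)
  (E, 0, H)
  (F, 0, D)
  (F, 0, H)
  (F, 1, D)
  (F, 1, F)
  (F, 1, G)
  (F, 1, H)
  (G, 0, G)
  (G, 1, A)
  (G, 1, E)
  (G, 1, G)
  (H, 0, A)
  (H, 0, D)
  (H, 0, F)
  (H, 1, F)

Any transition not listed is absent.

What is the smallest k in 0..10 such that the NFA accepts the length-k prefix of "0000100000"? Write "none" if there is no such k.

Start in {A}.
Read '0': A→∅; now ∅.
The set is empty and remains empty for the remaining 9 symbols.
No reachable set along the way intersects F.

none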